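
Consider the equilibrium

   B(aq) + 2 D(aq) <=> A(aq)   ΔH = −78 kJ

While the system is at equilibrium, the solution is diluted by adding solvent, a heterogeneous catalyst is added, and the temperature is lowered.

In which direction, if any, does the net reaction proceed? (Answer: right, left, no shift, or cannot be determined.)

cannot be determined

Dilution lowers every aqueous concentration by the same factor. Δn_aq = 1 − 3 = -2, so the system shifts toward the side with more dissolved moles — to the left.
A catalyst speeds both forward and reverse rates equally; it changes neither Q nor K — no shift from this change.
The forward reaction is exothermic. Lowering T favours the exothermic direction — shift to the right.
The individual effects push in opposite directions; without quantitative information the net direction cannot be determined.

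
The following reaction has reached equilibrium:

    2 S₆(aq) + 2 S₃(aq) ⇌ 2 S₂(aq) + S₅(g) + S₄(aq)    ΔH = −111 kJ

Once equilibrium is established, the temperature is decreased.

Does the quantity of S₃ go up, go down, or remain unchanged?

decreases

The forward reaction is exothermic. Lowering T favours the exothermic direction — shift to the right.
The net shift is to the right. S₃ is a reactant, so its amount decreases.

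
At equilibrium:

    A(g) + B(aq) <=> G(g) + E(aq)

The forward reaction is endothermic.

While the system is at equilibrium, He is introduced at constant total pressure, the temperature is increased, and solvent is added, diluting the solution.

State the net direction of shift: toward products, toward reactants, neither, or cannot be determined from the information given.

right

Adding inert gas at constant total pressure expands the volume, scaling every reacting partial pressure by the same factor. Δn_gas = 1 − 1 = 0, so Q is unchanged — no shift.
The forward reaction is endothermic. Raising T favours the endothermic direction — shift to the right.
Dilution scales every aqueous concentration by the same factor. Δn_aq = 1 − 1 = 0, so Q is unchanged — no shift.
Only the nonzero effect(s) matter; the net shift is to the right.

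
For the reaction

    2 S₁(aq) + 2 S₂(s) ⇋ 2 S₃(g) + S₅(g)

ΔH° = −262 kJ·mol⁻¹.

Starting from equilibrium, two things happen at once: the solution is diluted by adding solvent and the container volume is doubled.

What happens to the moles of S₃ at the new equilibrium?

Dilution lowers every aqueous concentration by the same factor. Δn_aq = 0 − 2 = -2, so the system shifts toward the side with more dissolved moles — to the left.
Gas moles: reactants 0, products 3 (Δn_gas = +3). Expansion shifts the system toward the side with more moles of gas — to the right.
The two effects oppose each other, so the net shift — and hence the change in S₃ — cannot be determined from the given information.

cannot be determined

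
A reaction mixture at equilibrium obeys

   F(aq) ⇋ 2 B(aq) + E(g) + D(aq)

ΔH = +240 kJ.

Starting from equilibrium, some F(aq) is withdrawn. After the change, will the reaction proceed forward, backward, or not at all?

left

Removing F (aq), a reactant, drives the reaction to the left.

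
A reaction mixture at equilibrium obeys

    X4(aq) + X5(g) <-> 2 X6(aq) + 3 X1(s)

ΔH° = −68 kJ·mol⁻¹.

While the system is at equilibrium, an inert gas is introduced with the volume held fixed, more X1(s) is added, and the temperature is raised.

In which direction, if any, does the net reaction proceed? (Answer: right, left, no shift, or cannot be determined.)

left

At constant volume, adding an inert gas leaves every reacting species' partial pressure unchanged, so Q is unchanged — no shift from this change.
X1 is a pure solid; its activity is 1 regardless of amount, so Q is unaffected — no shift from this change.
The forward reaction is exothermic. Raising T favours the endothermic direction — shift to the left.
Only the nonzero effect(s) matter; the net shift is to the left.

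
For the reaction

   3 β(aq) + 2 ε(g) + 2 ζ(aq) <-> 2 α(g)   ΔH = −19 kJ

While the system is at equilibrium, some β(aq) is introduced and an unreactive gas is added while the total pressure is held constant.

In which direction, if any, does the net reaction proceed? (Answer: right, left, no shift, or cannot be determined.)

right

Adding β (aq), a reactant, drives the reaction to the right.
Adding inert gas at constant total pressure expands the volume, scaling every reacting partial pressure by the same factor. Δn_gas = 2 − 2 = 0, so Q is unchanged — no shift.
Only the nonzero effect(s) matter; the net shift is to the right.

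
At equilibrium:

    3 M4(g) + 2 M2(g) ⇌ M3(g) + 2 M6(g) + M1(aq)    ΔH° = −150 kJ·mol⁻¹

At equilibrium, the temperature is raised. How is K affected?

K depends on temperature via the van 't Hoff relation. The forward reaction is exothermic, so raising T decreases K.

decreases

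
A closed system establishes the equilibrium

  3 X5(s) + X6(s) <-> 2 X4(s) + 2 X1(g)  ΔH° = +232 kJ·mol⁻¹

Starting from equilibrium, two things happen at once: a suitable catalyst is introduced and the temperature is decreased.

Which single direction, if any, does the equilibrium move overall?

A catalyst speeds both forward and reverse rates equally; it changes neither Q nor K — no shift from this change.
The forward reaction is endothermic. Lowering T favours the exothermic direction — shift to the left.
Only the nonzero effect(s) matter; the net shift is to the left.

left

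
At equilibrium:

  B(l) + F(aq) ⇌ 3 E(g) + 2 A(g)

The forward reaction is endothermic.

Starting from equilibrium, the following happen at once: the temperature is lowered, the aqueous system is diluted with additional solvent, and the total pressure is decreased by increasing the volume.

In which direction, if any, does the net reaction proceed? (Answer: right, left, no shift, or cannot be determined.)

cannot be determined

The forward reaction is endothermic. Lowering T favours the exothermic direction — shift to the left.
Dilution lowers every aqueous concentration by the same factor. Δn_aq = 0 − 1 = -1, so the system shifts toward the side with more dissolved moles — to the left.
Gas moles: reactants 0, products 5 (Δn_gas = +5). Expansion shifts the system toward the side with more moles of gas — to the right.
The individual effects push in opposite directions; without quantitative information the net direction cannot be determined.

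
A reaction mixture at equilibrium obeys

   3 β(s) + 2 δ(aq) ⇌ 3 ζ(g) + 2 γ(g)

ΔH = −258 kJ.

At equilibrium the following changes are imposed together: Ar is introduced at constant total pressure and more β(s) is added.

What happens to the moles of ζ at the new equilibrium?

Adding inert gas at constant total pressure expands the volume and lowers every reacting partial pressure. With Δn_gas = 5 − 0 = +5, Q moves away from K toward the side with fewer gas moles, so the system shifts toward the side with more gas moles — to the right.
β is a pure solid; its activity is 1 regardless of amount, so Q is unaffected — no shift from this change.
The net shift is to the right. ζ is a product, so its amount increases.

increases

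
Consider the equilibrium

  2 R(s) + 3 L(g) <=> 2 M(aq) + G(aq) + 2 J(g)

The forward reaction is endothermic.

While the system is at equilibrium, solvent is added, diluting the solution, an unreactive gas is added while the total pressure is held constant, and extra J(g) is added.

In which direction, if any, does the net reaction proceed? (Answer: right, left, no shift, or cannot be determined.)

Dilution lowers every aqueous concentration by the same factor. Δn_aq = 3 − 0 = +3, so the system shifts toward the side with more dissolved moles — to the right.
Adding inert gas at constant total pressure expands the volume and lowers every reacting partial pressure. With Δn_gas = 2 − 3 = -1, Q moves away from K toward the side with fewer gas moles, so the system shifts toward the side with more gas moles — to the left.
Adding J (g), a product, drives the reaction to the left.
The individual effects push in opposite directions; without quantitative information the net direction cannot be determined.

cannot be determined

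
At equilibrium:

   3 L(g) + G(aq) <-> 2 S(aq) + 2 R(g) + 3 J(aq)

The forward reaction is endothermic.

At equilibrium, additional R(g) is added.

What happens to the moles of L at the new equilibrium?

Adding R (g), a product, drives the reaction to the left.
The net shift is to the left. L is a reactant, so its amount increases.

increases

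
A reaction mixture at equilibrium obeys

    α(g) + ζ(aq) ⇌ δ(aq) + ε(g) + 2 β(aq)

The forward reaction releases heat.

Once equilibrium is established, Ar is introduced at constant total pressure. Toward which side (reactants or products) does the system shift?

Adding inert gas at constant total pressure expands the volume, scaling every reacting partial pressure by the same factor. Δn_gas = 1 − 1 = 0, so Q is unchanged — no shift.

no shift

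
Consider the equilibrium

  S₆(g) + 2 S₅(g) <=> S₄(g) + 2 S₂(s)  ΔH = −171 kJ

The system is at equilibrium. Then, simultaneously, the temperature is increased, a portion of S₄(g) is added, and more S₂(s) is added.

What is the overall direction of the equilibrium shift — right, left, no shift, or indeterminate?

left

The forward reaction is exothermic. Raising T favours the endothermic direction — shift to the left.
Adding S₄ (g), a product, drives the reaction to the left.
S₂ is a pure solid; its activity is 1 regardless of amount, so Q is unaffected — no shift from this change.
Only the nonzero effect(s) matter; the net shift is to the left.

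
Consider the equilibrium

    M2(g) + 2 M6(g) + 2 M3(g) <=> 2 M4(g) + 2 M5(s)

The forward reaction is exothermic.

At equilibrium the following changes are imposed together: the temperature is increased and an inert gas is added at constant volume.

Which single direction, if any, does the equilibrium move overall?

The forward reaction is exothermic. Raising T favours the endothermic direction — shift to the left.
At constant volume, adding an inert gas leaves every reacting species' partial pressure unchanged, so Q is unchanged — no shift from this change.
Only the nonzero effect(s) matter; the net shift is to the left.

left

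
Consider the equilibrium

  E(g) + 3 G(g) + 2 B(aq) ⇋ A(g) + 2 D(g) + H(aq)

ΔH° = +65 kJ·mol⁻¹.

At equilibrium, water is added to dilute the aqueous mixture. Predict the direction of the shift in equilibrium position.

Dilution lowers every aqueous concentration by the same factor. Δn_aq = 1 − 2 = -1, so the system shifts toward the side with more dissolved moles — to the left.

left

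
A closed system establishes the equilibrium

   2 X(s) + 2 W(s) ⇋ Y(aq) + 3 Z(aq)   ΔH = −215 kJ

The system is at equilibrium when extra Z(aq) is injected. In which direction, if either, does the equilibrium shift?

Adding Z (aq), a product, drives the reaction to the left.

left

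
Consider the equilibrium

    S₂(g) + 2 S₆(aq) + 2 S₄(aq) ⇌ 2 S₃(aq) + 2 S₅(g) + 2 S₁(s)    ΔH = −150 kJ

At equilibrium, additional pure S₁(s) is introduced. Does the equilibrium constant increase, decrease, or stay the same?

unchanged

The equilibrium constant depends only on temperature. This perturbation changes neither the position of equilibrium nor K.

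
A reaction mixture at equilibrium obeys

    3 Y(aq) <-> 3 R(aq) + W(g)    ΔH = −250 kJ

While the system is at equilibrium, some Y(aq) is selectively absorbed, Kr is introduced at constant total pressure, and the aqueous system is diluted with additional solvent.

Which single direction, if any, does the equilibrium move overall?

Removing Y (aq), a reactant, drives the reaction to the left.
Adding inert gas at constant total pressure expands the volume and lowers every reacting partial pressure. With Δn_gas = 1 − 0 = +1, Q moves away from K toward the side with fewer gas moles, so the system shifts toward the side with more gas moles — to the right.
Dilution scales every aqueous concentration by the same factor. Δn_aq = 3 − 3 = 0, so Q is unchanged — no shift.
The individual effects push in opposite directions; without quantitative information the net direction cannot be determined.

cannot be determined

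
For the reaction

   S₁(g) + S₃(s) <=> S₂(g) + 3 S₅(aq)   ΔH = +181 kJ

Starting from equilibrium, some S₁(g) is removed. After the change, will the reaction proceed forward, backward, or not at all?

Removing S₁ (g), a reactant, drives the reaction to the left.

left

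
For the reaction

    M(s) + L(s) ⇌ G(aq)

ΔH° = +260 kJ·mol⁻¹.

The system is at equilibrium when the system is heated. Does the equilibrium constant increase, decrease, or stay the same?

increases

K depends on temperature via the van 't Hoff relation. The forward reaction is endothermic, so raising T increases K.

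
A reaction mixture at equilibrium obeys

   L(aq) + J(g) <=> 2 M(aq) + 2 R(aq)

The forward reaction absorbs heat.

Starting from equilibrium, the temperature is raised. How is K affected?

increases

K depends on temperature via the van 't Hoff relation. The forward reaction is endothermic, so raising T increases K.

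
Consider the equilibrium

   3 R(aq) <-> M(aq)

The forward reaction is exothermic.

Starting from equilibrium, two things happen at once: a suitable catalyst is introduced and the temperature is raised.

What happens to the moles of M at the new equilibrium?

decreases

A catalyst speeds both forward and reverse rates equally; it changes neither Q nor K — no shift from this change.
The forward reaction is exothermic. Raising T favours the endothermic direction — shift to the left.
The net shift is to the left. M is a product, so its amount decreases.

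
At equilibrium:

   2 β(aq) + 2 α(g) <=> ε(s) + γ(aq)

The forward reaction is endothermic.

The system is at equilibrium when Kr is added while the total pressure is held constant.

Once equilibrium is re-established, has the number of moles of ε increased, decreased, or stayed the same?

Adding inert gas at constant total pressure expands the volume and lowers every reacting partial pressure. With Δn_gas = 0 − 2 = -2, Q moves away from K toward the side with fewer gas moles, so the system shifts toward the side with more gas moles — to the left.
The net shift is to the left. ε is a product, so its amount decreases.

decreases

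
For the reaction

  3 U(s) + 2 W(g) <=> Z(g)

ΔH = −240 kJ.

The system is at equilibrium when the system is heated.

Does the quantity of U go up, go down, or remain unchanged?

increases

The forward reaction is exothermic. Raising T favours the endothermic direction — shift to the left.
The net shift is to the left. U is a reactant, so its amount increases.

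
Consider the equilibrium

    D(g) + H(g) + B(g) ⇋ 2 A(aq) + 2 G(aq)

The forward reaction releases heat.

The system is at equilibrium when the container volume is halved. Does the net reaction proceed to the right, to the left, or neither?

Gas moles: reactants 3, products 0 (Δn_gas = -3). Compression shifts the system toward the side with fewer moles of gas — to the right.

right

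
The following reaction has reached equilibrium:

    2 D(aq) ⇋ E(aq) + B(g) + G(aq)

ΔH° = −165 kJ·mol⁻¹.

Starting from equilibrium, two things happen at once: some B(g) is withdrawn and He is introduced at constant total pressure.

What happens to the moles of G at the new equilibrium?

increases

Removing B (g), a product, drives the reaction to the right.
Adding inert gas at constant total pressure expands the volume and lowers every reacting partial pressure. With Δn_gas = 1 − 0 = +1, Q moves away from K toward the side with fewer gas moles, so the system shifts toward the side with more gas moles — to the right.
The net shift is to the right. G is a product, so its amount increases.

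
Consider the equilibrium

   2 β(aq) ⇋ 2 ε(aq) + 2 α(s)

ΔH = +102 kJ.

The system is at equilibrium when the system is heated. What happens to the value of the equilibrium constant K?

K depends on temperature via the van 't Hoff relation. The forward reaction is endothermic, so raising T increases K.

increases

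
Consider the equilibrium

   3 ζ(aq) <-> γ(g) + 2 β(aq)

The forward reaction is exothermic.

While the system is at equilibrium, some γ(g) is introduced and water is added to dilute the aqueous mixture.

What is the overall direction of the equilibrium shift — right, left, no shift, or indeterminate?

Adding γ (g), a product, drives the reaction to the left.
Dilution lowers every aqueous concentration by the same factor. Δn_aq = 2 − 3 = -1, so the system shifts toward the side with more dissolved moles — to the left.
All effects act in the same direction — net shift to the left.

left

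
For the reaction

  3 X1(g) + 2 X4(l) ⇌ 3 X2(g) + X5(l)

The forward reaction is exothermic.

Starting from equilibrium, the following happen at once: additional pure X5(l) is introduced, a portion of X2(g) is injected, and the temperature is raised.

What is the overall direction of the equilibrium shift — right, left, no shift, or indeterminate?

X5 is a pure liquid; its activity is 1 regardless of amount, so Q is unaffected — no shift from this change.
Adding X2 (g), a product, drives the reaction to the left.
The forward reaction is exothermic. Raising T favours the endothermic direction — shift to the left.
Only the nonzero effect(s) matter; the net shift is to the left.

left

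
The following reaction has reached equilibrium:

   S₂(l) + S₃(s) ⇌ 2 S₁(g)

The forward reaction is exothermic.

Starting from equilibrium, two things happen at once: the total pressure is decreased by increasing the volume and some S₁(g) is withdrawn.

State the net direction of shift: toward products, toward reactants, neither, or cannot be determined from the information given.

right

Gas moles: reactants 0, products 2 (Δn_gas = +2). Expansion shifts the system toward the side with more moles of gas — to the right.
Removing S₁ (g), a product, drives the reaction to the right.
All effects act in the same direction — net shift to the right.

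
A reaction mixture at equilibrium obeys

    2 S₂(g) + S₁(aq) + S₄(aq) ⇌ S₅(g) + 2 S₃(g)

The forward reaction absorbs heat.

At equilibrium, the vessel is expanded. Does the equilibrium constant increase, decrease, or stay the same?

The equilibrium constant depends only on temperature. This perturbation may move the position of equilibrium, but since T is unchanged, K itself is unchanged.

unchanged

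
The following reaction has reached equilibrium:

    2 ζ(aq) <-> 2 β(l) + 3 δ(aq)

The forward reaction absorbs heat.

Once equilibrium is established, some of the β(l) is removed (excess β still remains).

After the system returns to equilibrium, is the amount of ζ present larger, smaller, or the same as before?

β is a pure liquid; its activity is 1 regardless of amount, so Q is unaffected — no shift from this change.
No net shift occurs, so the amount of ζ is unchanged.

unchanged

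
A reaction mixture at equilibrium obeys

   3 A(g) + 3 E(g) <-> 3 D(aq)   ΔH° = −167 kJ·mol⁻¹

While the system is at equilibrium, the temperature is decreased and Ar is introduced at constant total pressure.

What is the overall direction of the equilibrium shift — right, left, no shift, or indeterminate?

The forward reaction is exothermic. Lowering T favours the exothermic direction — shift to the right.
Adding inert gas at constant total pressure expands the volume and lowers every reacting partial pressure. With Δn_gas = 0 − 6 = -6, Q moves away from K toward the side with fewer gas moles, so the system shifts toward the side with more gas moles — to the left.
The individual effects push in opposite directions; without quantitative information the net direction cannot be determined.

cannot be determined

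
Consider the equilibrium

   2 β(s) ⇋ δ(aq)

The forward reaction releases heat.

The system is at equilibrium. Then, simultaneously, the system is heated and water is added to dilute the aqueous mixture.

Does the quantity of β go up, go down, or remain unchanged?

The forward reaction is exothermic. Raising T favours the endothermic direction — shift to the left.
Dilution lowers every aqueous concentration by the same factor. Δn_aq = 1 − 0 = +1, so the system shifts toward the side with more dissolved moles — to the right.
The two effects oppose each other, so the net shift — and hence the change in β — cannot be determined from the given information.

cannot be determined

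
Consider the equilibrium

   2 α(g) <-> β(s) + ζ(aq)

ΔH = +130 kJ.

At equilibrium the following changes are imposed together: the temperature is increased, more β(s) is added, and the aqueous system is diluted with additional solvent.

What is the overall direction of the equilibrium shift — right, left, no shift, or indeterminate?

The forward reaction is endothermic. Raising T favours the endothermic direction — shift to the right.
β is a pure solid; its activity is 1 regardless of amount, so Q is unaffected — no shift from this change.
Dilution lowers every aqueous concentration by the same factor. Δn_aq = 1 − 0 = +1, so the system shifts toward the side with more dissolved moles — to the right.
Only the nonzero effect(s) matter; the net shift is to the right.

right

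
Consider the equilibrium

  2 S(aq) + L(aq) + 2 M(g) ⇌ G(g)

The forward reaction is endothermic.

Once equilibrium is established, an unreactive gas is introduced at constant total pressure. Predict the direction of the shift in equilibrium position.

Adding inert gas at constant total pressure expands the volume and lowers every reacting partial pressure. With Δn_gas = 1 − 2 = -1, Q moves away from K toward the side with fewer gas moles, so the system shifts toward the side with more gas moles — to the left.

left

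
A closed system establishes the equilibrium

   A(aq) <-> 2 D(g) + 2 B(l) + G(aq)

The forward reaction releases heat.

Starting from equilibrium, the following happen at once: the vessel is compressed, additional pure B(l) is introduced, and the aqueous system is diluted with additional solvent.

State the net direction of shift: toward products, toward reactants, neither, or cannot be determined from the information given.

Gas moles: reactants 0, products 2 (Δn_gas = +2). Compression shifts the system toward the side with fewer moles of gas — to the left.
B is a pure liquid; its activity is 1 regardless of amount, so Q is unaffected — no shift from this change.
Dilution scales every aqueous concentration by the same factor. Δn_aq = 1 − 1 = 0, so Q is unchanged — no shift.
Only the nonzero effect(s) matter; the net shift is to the left.

left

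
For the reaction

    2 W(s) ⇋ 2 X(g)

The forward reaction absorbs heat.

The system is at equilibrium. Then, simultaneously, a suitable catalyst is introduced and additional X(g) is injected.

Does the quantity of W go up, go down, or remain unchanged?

A catalyst speeds both forward and reverse rates equally; it changes neither Q nor K — no shift from this change.
Adding X (g), a product, drives the reaction to the left.
The net shift is to the left. W is a reactant, so its amount increases.

increases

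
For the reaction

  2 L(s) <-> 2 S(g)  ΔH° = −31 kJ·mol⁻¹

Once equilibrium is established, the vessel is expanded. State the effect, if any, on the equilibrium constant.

unchanged

The equilibrium constant depends only on temperature. This perturbation may move the position of equilibrium, but since T is unchanged, K itself is unchanged.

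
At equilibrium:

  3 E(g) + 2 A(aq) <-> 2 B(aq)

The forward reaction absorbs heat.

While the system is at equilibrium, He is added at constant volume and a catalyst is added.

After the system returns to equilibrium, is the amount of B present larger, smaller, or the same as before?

At constant volume, adding an inert gas leaves every reacting species' partial pressure unchanged, so Q is unchanged — no shift from this change.
A catalyst speeds both forward and reverse rates equally; it changes neither Q nor K — no shift from this change.
No net shift occurs, so the amount of B is unchanged.

unchanged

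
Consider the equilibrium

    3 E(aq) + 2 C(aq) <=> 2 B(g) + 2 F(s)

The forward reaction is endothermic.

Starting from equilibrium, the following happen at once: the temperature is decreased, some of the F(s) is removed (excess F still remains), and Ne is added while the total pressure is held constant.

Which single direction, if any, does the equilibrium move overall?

cannot be determined

The forward reaction is endothermic. Lowering T favours the exothermic direction — shift to the left.
F is a pure solid; its activity is 1 regardless of amount, so Q is unaffected — no shift from this change.
Adding inert gas at constant total pressure expands the volume and lowers every reacting partial pressure. With Δn_gas = 2 − 0 = +2, Q moves away from K toward the side with fewer gas moles, so the system shifts toward the side with more gas moles — to the right.
The individual effects push in opposite directions; without quantitative information the net direction cannot be determined.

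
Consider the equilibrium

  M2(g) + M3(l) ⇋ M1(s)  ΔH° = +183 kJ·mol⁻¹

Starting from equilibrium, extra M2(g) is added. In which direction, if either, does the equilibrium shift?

right

Adding M2 (g), a reactant, drives the reaction to the right.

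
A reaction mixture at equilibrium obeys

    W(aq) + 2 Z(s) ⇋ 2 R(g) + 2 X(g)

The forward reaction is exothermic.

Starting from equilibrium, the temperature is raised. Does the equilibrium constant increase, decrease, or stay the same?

decreases

K depends on temperature via the van 't Hoff relation. The forward reaction is exothermic, so raising T decreases K.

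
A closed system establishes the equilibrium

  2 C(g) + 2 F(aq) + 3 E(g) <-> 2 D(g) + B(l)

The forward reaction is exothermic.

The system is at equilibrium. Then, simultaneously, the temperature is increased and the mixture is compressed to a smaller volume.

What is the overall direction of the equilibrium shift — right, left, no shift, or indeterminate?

cannot be determined

The forward reaction is exothermic. Raising T favours the endothermic direction — shift to the left.
Gas moles: reactants 5, products 2 (Δn_gas = -3). Compression shifts the system toward the side with fewer moles of gas — to the right.
The individual effects push in opposite directions; without quantitative information the net direction cannot be determined.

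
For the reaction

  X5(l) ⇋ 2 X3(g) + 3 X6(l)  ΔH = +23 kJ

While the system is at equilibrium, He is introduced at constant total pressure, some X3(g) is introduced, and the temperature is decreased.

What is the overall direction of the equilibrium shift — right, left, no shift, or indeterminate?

Adding inert gas at constant total pressure expands the volume and lowers every reacting partial pressure. With Δn_gas = 2 − 0 = +2, Q moves away from K toward the side with fewer gas moles, so the system shifts toward the side with more gas moles — to the right.
Adding X3 (g), a product, drives the reaction to the left.
The forward reaction is endothermic. Lowering T favours the exothermic direction — shift to the left.
The individual effects push in opposite directions; without quantitative information the net direction cannot be determined.

cannot be determined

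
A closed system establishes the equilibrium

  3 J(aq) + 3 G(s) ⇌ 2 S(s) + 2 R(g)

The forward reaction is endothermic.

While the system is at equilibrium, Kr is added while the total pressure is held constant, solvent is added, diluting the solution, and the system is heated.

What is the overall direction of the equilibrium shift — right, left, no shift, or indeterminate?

Adding inert gas at constant total pressure expands the volume and lowers every reacting partial pressure. With Δn_gas = 2 − 0 = +2, Q moves away from K toward the side with fewer gas moles, so the system shifts toward the side with more gas moles — to the right.
Dilution lowers every aqueous concentration by the same factor. Δn_aq = 0 − 3 = -3, so the system shifts toward the side with more dissolved moles — to the left.
The forward reaction is endothermic. Raising T favours the endothermic direction — shift to the right.
The individual effects push in opposite directions; without quantitative information the net direction cannot be determined.

cannot be determined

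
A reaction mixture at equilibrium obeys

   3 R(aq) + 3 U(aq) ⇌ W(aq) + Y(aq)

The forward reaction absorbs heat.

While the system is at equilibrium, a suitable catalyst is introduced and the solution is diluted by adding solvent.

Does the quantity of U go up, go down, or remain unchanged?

increases

A catalyst speeds both forward and reverse rates equally; it changes neither Q nor K — no shift from this change.
Dilution lowers every aqueous concentration by the same factor. Δn_aq = 2 − 6 = -4, so the system shifts toward the side with more dissolved moles — to the left.
The net shift is to the left. U is a reactant, so its amount increases.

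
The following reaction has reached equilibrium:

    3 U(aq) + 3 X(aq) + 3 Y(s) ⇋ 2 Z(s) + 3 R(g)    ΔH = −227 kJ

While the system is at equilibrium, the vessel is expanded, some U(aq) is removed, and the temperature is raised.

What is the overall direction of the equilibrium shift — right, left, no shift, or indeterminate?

cannot be determined

Gas moles: reactants 0, products 3 (Δn_gas = +3). Expansion shifts the system toward the side with more moles of gas — to the right.
Removing U (aq), a reactant, drives the reaction to the left.
The forward reaction is exothermic. Raising T favours the endothermic direction — shift to the left.
The individual effects push in opposite directions; without quantitative information the net direction cannot be determined.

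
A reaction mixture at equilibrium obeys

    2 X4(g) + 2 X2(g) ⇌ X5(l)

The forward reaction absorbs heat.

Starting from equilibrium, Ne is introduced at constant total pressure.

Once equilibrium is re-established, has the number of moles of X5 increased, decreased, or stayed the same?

decreases

Adding inert gas at constant total pressure expands the volume and lowers every reacting partial pressure. With Δn_gas = 0 − 4 = -4, Q moves away from K toward the side with fewer gas moles, so the system shifts toward the side with more gas moles — to the left.
The net shift is to the left. X5 is a product, so its amount decreases.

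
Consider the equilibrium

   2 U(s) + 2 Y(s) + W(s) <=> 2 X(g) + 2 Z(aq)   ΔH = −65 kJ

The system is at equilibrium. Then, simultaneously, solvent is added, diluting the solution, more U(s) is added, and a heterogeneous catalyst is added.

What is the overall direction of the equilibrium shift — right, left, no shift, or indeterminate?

Dilution lowers every aqueous concentration by the same factor. Δn_aq = 2 − 0 = +2, so the system shifts toward the side with more dissolved moles — to the right.
U is a pure solid; its activity is 1 regardless of amount, so Q is unaffected — no shift from this change.
A catalyst speeds both forward and reverse rates equally; it changes neither Q nor K — no shift from this change.
Only the nonzero effect(s) matter; the net shift is to the right.

right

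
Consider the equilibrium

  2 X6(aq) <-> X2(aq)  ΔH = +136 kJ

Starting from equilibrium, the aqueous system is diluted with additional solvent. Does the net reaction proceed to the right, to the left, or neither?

Dilution lowers every aqueous concentration by the same factor. Δn_aq = 1 − 2 = -1, so the system shifts toward the side with more dissolved moles — to the left.

left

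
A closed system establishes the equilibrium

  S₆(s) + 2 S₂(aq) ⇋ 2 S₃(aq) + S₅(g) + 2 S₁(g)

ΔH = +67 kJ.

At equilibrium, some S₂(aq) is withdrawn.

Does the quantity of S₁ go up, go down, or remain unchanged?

Removing S₂ (aq), a reactant, drives the reaction to the left.
The net shift is to the left. S₁ is a product, so its amount decreases.

decreases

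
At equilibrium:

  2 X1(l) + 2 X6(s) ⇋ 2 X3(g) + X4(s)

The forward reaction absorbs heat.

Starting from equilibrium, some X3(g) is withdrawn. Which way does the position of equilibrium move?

right

Removing X3 (g), a product, drives the reaction to the right.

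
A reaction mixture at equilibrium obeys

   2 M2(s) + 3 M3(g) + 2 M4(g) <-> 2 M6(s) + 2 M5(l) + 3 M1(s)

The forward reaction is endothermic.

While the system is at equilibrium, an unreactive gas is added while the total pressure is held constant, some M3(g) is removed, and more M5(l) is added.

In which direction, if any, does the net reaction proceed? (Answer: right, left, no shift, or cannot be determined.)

left

Adding inert gas at constant total pressure expands the volume and lowers every reacting partial pressure. With Δn_gas = 0 − 5 = -5, Q moves away from K toward the side with fewer gas moles, so the system shifts toward the side with more gas moles — to the left.
Removing M3 (g), a reactant, drives the reaction to the left.
M5 is a pure liquid; its activity is 1 regardless of amount, so Q is unaffected — no shift from this change.
Only the nonzero effect(s) matter; the net shift is to the left.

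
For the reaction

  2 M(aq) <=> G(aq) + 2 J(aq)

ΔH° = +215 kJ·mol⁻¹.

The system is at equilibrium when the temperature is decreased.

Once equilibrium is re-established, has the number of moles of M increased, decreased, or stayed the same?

increases

The forward reaction is endothermic. Lowering T favours the exothermic direction — shift to the left.
The net shift is to the left. M is a reactant, so its amount increases.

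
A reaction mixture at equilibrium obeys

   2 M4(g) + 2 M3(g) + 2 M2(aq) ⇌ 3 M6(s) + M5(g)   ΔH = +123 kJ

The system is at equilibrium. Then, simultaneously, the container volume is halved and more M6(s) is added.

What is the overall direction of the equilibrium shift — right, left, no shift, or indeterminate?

Gas moles: reactants 4, products 1 (Δn_gas = -3). Compression shifts the system toward the side with fewer moles of gas — to the right.
M6 is a pure solid; its activity is 1 regardless of amount, so Q is unaffected — no shift from this change.
Only the nonzero effect(s) matter; the net shift is to the right.

right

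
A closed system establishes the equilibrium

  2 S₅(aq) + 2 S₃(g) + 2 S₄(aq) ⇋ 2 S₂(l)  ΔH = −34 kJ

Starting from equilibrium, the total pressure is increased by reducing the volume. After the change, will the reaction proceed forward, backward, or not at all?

right

Gas moles: reactants 2, products 0 (Δn_gas = -2). Compression shifts the system toward the side with fewer moles of gas — to the right.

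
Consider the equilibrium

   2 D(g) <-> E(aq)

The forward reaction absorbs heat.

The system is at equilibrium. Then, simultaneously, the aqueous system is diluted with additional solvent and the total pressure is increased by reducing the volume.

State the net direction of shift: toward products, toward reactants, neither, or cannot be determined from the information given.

right

Dilution lowers every aqueous concentration by the same factor. Δn_aq = 1 − 0 = +1, so the system shifts toward the side with more dissolved moles — to the right.
Gas moles: reactants 2, products 0 (Δn_gas = -2). Compression shifts the system toward the side with fewer moles of gas — to the right.
All effects act in the same direction — net shift to the right.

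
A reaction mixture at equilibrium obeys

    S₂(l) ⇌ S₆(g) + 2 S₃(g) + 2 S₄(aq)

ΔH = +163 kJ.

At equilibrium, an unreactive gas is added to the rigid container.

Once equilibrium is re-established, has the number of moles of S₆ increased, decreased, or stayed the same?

At constant volume, adding an inert gas leaves every reacting species' partial pressure unchanged, so Q is unchanged — no shift from this change.
No net shift occurs, so the amount of S₆ is unchanged.

unchanged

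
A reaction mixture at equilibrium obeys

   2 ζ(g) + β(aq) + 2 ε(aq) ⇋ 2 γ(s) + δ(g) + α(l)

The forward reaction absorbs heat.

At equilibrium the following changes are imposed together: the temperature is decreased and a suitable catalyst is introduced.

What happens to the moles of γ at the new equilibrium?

The forward reaction is endothermic. Lowering T favours the exothermic direction — shift to the left.
A catalyst speeds both forward and reverse rates equally; it changes neither Q nor K — no shift from this change.
The net shift is to the left. γ is a product, so its amount decreases.

decreases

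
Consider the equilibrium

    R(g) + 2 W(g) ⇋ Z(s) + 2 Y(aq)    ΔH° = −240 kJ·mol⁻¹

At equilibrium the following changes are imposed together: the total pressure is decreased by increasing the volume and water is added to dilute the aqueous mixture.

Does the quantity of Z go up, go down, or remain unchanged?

cannot be determined

Gas moles: reactants 3, products 0 (Δn_gas = -3). Expansion shifts the system toward the side with more moles of gas — to the left.
Dilution lowers every aqueous concentration by the same factor. Δn_aq = 2 − 0 = +2, so the system shifts toward the side with more dissolved moles — to the right.
The two effects oppose each other, so the net shift — and hence the change in Z — cannot be determined from the given information.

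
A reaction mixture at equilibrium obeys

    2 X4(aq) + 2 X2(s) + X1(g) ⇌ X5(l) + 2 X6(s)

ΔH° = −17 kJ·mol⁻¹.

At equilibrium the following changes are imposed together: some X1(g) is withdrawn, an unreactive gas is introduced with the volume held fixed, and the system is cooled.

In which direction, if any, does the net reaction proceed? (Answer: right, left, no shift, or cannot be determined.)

Removing X1 (g), a reactant, drives the reaction to the left.
At constant volume, adding an inert gas leaves every reacting species' partial pressure unchanged, so Q is unchanged — no shift from this change.
The forward reaction is exothermic. Lowering T favours the exothermic direction — shift to the right.
The individual effects push in opposite directions; without quantitative information the net direction cannot be determined.

cannot be determined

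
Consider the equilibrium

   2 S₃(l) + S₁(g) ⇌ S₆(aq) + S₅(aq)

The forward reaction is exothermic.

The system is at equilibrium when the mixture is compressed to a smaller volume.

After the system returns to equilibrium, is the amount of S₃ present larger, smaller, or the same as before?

decreases

Gas moles: reactants 1, products 0 (Δn_gas = -1). Compression shifts the system toward the side with fewer moles of gas — to the right.
The net shift is to the right. S₃ is a reactant, so its amount decreases.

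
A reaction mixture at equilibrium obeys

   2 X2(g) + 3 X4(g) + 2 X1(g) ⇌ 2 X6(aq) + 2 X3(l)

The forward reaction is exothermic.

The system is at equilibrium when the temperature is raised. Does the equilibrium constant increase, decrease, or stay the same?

K depends on temperature via the van 't Hoff relation. The forward reaction is exothermic, so raising T decreases K.

decreases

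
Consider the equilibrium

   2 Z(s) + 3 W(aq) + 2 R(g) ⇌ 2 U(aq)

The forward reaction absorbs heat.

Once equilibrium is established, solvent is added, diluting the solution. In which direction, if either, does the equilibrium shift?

Dilution lowers every aqueous concentration by the same factor. Δn_aq = 2 − 3 = -1, so the system shifts toward the side with more dissolved moles — to the left.

left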